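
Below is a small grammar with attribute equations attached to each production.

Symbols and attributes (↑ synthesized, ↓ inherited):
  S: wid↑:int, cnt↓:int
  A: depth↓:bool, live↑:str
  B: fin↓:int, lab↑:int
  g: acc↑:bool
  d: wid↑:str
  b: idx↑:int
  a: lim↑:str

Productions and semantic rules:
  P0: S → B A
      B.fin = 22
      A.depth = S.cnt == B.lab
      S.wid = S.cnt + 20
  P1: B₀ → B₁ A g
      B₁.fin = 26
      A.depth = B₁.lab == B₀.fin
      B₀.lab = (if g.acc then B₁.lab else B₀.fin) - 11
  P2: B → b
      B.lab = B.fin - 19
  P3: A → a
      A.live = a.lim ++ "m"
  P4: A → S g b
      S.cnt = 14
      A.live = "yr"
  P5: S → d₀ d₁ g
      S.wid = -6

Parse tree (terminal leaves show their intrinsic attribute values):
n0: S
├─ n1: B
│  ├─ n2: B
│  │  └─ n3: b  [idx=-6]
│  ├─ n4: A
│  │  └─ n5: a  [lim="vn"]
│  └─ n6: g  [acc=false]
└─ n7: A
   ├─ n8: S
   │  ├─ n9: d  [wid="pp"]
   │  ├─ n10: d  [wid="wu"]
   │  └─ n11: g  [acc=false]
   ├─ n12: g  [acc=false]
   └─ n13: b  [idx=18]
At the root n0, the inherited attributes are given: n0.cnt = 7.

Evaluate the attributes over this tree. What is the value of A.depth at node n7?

false

1. n0.cnt = 7  [given at root]
2. n1.fin = 22  [22]
3. n2.fin = 26  [26]
4. n3.idx = -6  [terminal]
5. n2.lab = 7  [B.fin - 19]
6. n4.depth = false  [B₁.lab == B₀.fin]
7. n5.lim = "vn"  [terminal]
8. n4.live = "vnm"  [a.lim ++ "m"]
9. n6.acc = false  [terminal]
10. n1.lab = 11  [(if g.acc then B₁.lab else B₀.fin) - 11]
11. n7.depth = false  [S.cnt == B.lab]
12. n8.cnt = 14  [14]
13. n9.wid = "pp"  [terminal]
14. n10.wid = "wu"  [terminal]
15. n11.acc = false  [terminal]
16. n8.wid = -6  [-6]
17. n12.acc = false  [terminal]
18. n13.idx = 18  [terminal]
19. n7.live = "yr"  ["yr"]
20. n0.wid = 27  [S.cnt + 20]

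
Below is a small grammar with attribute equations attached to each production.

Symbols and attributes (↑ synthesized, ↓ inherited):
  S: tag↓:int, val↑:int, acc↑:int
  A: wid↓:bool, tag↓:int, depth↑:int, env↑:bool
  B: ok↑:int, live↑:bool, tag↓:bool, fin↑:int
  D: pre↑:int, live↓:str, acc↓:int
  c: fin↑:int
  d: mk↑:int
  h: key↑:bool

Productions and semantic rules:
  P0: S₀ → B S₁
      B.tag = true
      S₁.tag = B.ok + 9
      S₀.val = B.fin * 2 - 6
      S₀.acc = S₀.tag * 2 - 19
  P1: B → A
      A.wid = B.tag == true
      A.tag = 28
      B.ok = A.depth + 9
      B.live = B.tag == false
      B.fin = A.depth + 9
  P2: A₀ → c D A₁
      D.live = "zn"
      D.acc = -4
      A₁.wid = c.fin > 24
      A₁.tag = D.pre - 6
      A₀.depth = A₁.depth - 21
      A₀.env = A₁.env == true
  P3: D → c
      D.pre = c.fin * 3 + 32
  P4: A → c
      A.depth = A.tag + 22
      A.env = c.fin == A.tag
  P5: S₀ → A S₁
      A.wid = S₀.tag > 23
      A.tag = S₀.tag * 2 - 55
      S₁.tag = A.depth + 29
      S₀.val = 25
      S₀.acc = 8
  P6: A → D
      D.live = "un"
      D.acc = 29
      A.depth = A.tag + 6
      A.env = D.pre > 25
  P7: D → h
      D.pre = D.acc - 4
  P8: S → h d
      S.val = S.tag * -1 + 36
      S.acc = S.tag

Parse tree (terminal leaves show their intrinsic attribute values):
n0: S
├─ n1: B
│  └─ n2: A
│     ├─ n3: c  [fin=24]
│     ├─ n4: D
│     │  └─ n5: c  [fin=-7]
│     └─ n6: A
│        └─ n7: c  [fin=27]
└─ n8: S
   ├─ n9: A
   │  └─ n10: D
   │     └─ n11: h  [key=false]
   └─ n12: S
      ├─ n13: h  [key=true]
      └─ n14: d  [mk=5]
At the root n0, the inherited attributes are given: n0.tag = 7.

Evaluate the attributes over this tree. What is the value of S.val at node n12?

1. n0.tag = 7  [given at root]
2. n1.tag = true  [true]
3. n2.wid = true  [B.tag == true]
4. n2.tag = 28  [28]
5. n3.fin = 24  [terminal]
6. n4.live = "zn"  ["zn"]
7. n4.acc = -4  [-4]
8. n5.fin = -7  [terminal]
9. n4.pre = 11  [c.fin * 3 + 32]
10. n6.wid = false  [c.fin > 24]
11. n6.tag = 5  [D.pre - 6]
12. n7.fin = 27  [terminal]
13. n6.depth = 27  [A.tag + 22]
14. n6.env = false  [c.fin == A.tag]
15. n2.depth = 6  [A₁.depth - 21]
16. n2.env = false  [A₁.env == true]
17. n1.ok = 15  [A.depth + 9]
18. n1.live = false  [B.tag == false]
19. n1.fin = 15  [A.depth + 9]
20. n8.tag = 24  [B.ok + 9]
21. n9.wid = true  [S₀.tag > 23]
22. n9.tag = -7  [S₀.tag * 2 - 55]
23. n10.live = "un"  ["un"]
24. n10.acc = 29  [29]
25. n11.key = false  [terminal]
26. n10.pre = 25  [D.acc - 4]
27. n9.depth = -1  [A.tag + 6]
28. n9.env = false  [D.pre > 25]
29. n12.tag = 28  [A.depth + 29]
30. n13.key = true  [terminal]
31. n14.mk = 5  [terminal]
32. n12.val = 8  [S.tag * -1 + 36]
33. n12.acc = 28  [S.tag]
34. n8.val = 25  [25]
35. n8.acc = 8  [8]
36. n0.val = 24  [B.fin * 2 - 6]
37. n0.acc = -5  [S₀.tag * 2 - 19]

8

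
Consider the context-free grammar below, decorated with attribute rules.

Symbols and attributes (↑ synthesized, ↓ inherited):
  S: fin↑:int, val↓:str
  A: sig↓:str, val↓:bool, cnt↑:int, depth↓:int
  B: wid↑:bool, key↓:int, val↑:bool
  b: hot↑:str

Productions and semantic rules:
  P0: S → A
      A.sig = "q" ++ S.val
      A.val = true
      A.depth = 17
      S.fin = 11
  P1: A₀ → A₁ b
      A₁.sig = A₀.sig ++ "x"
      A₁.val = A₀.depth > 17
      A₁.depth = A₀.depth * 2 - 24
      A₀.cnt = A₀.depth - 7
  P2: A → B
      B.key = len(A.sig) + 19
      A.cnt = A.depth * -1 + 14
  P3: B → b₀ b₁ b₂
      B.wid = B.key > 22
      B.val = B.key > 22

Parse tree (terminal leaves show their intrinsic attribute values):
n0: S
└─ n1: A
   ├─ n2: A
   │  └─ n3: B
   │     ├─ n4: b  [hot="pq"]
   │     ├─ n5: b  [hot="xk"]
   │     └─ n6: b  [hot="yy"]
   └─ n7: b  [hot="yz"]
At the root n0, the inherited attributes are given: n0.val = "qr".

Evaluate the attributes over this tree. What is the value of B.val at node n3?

true

1. n0.val = "qr"  [given at root]
2. n1.sig = "qqr"  ["q" ++ S.val]
3. n1.val = true  [true]
4. n1.depth = 17  [17]
5. n2.sig = "qqrx"  [A₀.sig ++ "x"]
6. n2.val = false  [A₀.depth > 17]
7. n2.depth = 10  [A₀.depth * 2 - 24]
8. n3.key = 23  [len(A.sig) + 19]
9. n4.hot = "pq"  [terminal]
10. n5.hot = "xk"  [terminal]
11. n6.hot = "yy"  [terminal]
12. n3.wid = true  [B.key > 22]
13. n3.val = true  [B.key > 22]
14. n2.cnt = 4  [A.depth * -1 + 14]
15. n7.hot = "yz"  [terminal]
16. n1.cnt = 10  [A₀.depth - 7]
17. n0.fin = 11  [11]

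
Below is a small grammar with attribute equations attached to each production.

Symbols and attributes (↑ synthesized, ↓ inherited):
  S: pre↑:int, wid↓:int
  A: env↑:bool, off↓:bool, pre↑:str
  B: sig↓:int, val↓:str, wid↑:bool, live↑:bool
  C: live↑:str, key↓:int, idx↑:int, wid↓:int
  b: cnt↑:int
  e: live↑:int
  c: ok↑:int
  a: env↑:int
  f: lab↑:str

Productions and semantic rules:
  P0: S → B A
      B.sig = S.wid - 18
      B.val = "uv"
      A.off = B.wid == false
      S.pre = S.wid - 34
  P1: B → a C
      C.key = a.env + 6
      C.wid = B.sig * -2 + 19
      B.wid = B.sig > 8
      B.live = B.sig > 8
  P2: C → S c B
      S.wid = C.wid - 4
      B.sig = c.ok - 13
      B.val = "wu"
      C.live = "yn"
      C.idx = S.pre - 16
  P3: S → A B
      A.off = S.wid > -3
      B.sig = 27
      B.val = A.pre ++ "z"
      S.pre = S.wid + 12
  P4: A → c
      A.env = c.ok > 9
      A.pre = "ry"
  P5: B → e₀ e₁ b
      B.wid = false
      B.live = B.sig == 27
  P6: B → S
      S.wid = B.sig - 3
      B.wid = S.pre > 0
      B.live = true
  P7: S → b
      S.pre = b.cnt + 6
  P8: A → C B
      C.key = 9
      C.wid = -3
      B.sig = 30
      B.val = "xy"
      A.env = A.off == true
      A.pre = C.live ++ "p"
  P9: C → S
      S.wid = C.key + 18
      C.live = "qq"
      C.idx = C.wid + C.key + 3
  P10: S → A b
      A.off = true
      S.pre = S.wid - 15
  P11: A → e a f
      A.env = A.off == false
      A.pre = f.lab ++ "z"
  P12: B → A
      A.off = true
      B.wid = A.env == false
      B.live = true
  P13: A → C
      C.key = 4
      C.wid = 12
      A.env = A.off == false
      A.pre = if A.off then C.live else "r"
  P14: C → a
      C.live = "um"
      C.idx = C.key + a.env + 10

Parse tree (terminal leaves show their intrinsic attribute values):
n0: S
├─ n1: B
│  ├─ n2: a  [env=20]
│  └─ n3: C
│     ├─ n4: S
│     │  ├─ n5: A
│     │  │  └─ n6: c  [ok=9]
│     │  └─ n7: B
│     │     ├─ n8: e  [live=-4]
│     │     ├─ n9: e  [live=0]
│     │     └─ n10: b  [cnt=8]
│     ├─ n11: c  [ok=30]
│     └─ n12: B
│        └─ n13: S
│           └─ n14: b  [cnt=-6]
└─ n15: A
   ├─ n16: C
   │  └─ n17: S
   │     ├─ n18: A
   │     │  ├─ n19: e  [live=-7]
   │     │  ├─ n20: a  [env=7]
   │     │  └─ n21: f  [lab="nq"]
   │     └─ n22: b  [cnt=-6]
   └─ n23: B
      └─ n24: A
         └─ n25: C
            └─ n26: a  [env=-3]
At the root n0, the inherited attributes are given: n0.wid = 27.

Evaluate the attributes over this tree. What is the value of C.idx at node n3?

1. n0.wid = 27  [given at root]
2. n1.sig = 9  [S.wid - 18]
3. n1.val = "uv"  ["uv"]
4. n2.env = 20  [terminal]
5. n3.key = 26  [a.env + 6]
6. n3.wid = 1  [B.sig * -2 + 19]
7. n4.wid = -3  [C.wid - 4]
8. n5.off = false  [S.wid > -3]
9. n6.ok = 9  [terminal]
10. n5.env = false  [c.ok > 9]
11. n5.pre = "ry"  ["ry"]
12. n7.sig = 27  [27]
13. n7.val = "ryz"  [A.pre ++ "z"]
14. n8.live = -4  [terminal]
15. n9.live = 0  [terminal]
16. n10.cnt = 8  [terminal]
17. n7.wid = false  [false]
18. n7.live = true  [B.sig == 27]
19. n4.pre = 9  [S.wid + 12]
20. n11.ok = 30  [terminal]
21. n12.sig = 17  [c.ok - 13]
22. n12.val = "wu"  ["wu"]
23. n13.wid = 14  [B.sig - 3]
24. n14.cnt = -6  [terminal]
25. n13.pre = 0  [b.cnt + 6]
26. n12.wid = false  [S.pre > 0]
27. n12.live = true  [true]
28. n3.live = "yn"  ["yn"]
29. n3.idx = -7  [S.pre - 16]
30. n1.wid = true  [B.sig > 8]
31. n1.live = true  [B.sig > 8]
32. n15.off = false  [B.wid == false]
33. n16.key = 9  [9]
34. n16.wid = -3  [-3]
35. n17.wid = 27  [C.key + 18]
36. n18.off = true  [true]
37. n19.live = -7  [terminal]
38. n20.env = 7  [terminal]
39. n21.lab = "nq"  [terminal]
40. n18.env = false  [A.off == false]
41. n18.pre = "nqz"  [f.lab ++ "z"]
42. n22.cnt = -6  [terminal]
43. n17.pre = 12  [S.wid - 15]
44. n16.live = "qq"  ["qq"]
45. n16.idx = 9  [C.wid + C.key + 3]
46. n23.sig = 30  [30]
47. n23.val = "xy"  ["xy"]
48. n24.off = true  [true]
49. n25.key = 4  [4]
50. n25.wid = 12  [12]
51. n26.env = -3  [terminal]
52. n25.live = "um"  ["um"]
53. n25.idx = 11  [C.key + a.env + 10]
54. n24.env = false  [A.off == false]
55. n24.pre = "um"  [if A.off then C.live else "r"]
56. n23.wid = true  [A.env == false]
57. n23.live = true  [true]
58. n15.env = false  [A.off == true]
59. n15.pre = "qqp"  [C.live ++ "p"]
60. n0.pre = -7  [S.wid - 34]

-7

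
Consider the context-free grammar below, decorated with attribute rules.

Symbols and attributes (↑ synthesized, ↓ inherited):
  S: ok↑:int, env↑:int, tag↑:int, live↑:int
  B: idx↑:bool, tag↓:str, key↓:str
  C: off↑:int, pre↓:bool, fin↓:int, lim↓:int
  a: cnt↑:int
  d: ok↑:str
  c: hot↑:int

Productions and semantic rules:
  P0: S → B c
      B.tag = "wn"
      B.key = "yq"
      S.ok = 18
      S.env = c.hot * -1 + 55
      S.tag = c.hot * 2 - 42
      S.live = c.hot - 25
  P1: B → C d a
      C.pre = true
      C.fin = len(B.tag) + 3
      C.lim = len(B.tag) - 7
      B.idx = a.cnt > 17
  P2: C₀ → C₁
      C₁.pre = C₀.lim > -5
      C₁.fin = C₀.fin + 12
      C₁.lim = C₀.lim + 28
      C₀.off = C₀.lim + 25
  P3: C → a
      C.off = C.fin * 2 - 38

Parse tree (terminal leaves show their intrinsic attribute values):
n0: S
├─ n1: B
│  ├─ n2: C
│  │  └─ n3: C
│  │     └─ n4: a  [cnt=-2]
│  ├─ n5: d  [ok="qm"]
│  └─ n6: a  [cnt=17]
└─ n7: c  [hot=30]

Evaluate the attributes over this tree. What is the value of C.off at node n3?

1. n1.tag = "wn"  ["wn"]
2. n1.key = "yq"  ["yq"]
3. n2.pre = true  [true]
4. n2.fin = 5  [len(B.tag) + 3]
5. n2.lim = -5  [len(B.tag) - 7]
6. n3.pre = false  [C₀.lim > -5]
7. n3.fin = 17  [C₀.fin + 12]
8. n3.lim = 23  [C₀.lim + 28]
9. n4.cnt = -2  [terminal]
10. n3.off = -4  [C.fin * 2 - 38]
11. n2.off = 20  [C₀.lim + 25]
12. n5.ok = "qm"  [terminal]
13. n6.cnt = 17  [terminal]
14. n1.idx = false  [a.cnt > 17]
15. n7.hot = 30  [terminal]
16. n0.ok = 18  [18]
17. n0.env = 25  [c.hot * -1 + 55]
18. n0.tag = 18  [c.hot * 2 - 42]
19. n0.live = 5  [c.hot - 25]

-4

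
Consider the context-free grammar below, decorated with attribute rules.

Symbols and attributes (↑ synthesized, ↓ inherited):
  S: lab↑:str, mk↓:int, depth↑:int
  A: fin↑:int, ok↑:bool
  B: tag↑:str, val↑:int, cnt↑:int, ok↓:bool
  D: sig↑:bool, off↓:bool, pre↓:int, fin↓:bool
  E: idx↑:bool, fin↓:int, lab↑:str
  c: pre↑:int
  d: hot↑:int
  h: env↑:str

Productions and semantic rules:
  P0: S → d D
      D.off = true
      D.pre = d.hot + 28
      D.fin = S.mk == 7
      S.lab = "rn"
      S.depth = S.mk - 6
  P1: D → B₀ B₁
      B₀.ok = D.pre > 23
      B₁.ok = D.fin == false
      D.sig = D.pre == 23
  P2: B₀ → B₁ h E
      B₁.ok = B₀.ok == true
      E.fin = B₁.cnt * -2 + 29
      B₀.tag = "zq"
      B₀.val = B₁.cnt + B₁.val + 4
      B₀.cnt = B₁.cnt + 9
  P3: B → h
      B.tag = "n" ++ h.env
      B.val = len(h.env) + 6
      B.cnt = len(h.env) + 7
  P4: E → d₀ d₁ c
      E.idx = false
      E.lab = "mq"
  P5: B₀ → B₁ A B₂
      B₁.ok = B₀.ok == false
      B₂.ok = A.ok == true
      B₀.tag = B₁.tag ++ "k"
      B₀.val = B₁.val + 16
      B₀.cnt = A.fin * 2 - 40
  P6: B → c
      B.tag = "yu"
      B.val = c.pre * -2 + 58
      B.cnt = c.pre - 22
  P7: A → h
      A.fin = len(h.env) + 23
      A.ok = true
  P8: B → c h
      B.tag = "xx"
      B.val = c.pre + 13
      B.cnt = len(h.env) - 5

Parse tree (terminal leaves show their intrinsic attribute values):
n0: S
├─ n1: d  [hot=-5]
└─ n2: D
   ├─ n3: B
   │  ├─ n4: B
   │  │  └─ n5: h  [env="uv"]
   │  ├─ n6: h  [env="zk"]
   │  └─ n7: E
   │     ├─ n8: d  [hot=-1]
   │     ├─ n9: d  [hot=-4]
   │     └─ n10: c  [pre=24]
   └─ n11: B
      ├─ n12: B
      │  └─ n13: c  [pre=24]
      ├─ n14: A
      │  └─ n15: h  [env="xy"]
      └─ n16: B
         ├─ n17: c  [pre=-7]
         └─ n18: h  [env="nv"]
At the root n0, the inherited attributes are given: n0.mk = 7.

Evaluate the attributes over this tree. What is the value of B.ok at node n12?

1. n0.mk = 7  [given at root]
2. n1.hot = -5  [terminal]
3. n2.off = true  [true]
4. n2.pre = 23  [d.hot + 28]
5. n2.fin = true  [S.mk == 7]
6. n3.ok = false  [D.pre > 23]
7. n4.ok = false  [B₀.ok == true]
8. n5.env = "uv"  [terminal]
9. n4.tag = "nuv"  ["n" ++ h.env]
10. n4.val = 8  [len(h.env) + 6]
11. n4.cnt = 9  [len(h.env) + 7]
12. n6.env = "zk"  [terminal]
13. n7.fin = 11  [B₁.cnt * -2 + 29]
14. n8.hot = -1  [terminal]
15. n9.hot = -4  [terminal]
16. n10.pre = 24  [terminal]
17. n7.idx = false  [false]
18. n7.lab = "mq"  ["mq"]
19. n3.tag = "zq"  ["zq"]
20. n3.val = 21  [B₁.cnt + B₁.val + 4]
21. n3.cnt = 18  [B₁.cnt + 9]
22. n11.ok = false  [D.fin == false]
23. n12.ok = true  [B₀.ok == false]
24. n13.pre = 24  [terminal]
25. n12.tag = "yu"  ["yu"]
26. n12.val = 10  [c.pre * -2 + 58]
27. n12.cnt = 2  [c.pre - 22]
28. n15.env = "xy"  [terminal]
29. n14.fin = 25  [len(h.env) + 23]
30. n14.ok = true  [true]
31. n16.ok = true  [A.ok == true]
32. n17.pre = -7  [terminal]
33. n18.env = "nv"  [terminal]
34. n16.tag = "xx"  ["xx"]
35. n16.val = 6  [c.pre + 13]
36. n16.cnt = -3  [len(h.env) - 5]
37. n11.tag = "yuk"  [B₁.tag ++ "k"]
38. n11.val = 26  [B₁.val + 16]
39. n11.cnt = 10  [A.fin * 2 - 40]
40. n2.sig = true  [D.pre == 23]
41. n0.lab = "rn"  ["rn"]
42. n0.depth = 1  [S.mk - 6]

true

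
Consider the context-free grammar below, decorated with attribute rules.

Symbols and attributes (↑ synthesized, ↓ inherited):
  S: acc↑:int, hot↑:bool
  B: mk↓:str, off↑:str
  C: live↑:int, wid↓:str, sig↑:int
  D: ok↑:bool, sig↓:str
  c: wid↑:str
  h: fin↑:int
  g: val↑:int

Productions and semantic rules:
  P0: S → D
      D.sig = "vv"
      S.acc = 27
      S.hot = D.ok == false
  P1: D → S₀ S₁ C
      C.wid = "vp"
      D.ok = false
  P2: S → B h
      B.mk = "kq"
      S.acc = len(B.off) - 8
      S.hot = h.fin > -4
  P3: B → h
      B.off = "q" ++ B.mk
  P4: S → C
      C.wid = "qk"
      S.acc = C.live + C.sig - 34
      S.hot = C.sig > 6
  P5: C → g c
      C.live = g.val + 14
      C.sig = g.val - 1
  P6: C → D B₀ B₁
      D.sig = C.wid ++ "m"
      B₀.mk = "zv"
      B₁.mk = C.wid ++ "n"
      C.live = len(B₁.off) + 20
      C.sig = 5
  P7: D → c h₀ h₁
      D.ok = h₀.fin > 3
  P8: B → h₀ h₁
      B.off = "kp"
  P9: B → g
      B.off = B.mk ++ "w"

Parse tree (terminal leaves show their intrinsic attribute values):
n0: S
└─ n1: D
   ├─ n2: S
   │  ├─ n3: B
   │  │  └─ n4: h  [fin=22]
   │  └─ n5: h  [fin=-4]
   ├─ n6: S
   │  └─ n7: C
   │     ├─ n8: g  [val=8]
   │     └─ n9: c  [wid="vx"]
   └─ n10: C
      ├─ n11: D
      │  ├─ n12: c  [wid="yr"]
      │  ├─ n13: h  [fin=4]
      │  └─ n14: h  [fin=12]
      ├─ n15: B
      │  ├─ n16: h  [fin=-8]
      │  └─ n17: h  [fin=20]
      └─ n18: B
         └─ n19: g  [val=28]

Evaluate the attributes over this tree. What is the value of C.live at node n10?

1. n1.sig = "vv"  ["vv"]
2. n3.mk = "kq"  ["kq"]
3. n4.fin = 22  [terminal]
4. n3.off = "qkq"  ["q" ++ B.mk]
5. n5.fin = -4  [terminal]
6. n2.acc = -5  [len(B.off) - 8]
7. n2.hot = false  [h.fin > -4]
8. n7.wid = "qk"  ["qk"]
9. n8.val = 8  [terminal]
10. n9.wid = "vx"  [terminal]
11. n7.live = 22  [g.val + 14]
12. n7.sig = 7  [g.val - 1]
13. n6.acc = -5  [C.live + C.sig - 34]
14. n6.hot = true  [C.sig > 6]
15. n10.wid = "vp"  ["vp"]
16. n11.sig = "vpm"  [C.wid ++ "m"]
17. n12.wid = "yr"  [terminal]
18. n13.fin = 4  [terminal]
19. n14.fin = 12  [terminal]
20. n11.ok = true  [h₀.fin > 3]
21. n15.mk = "zv"  ["zv"]
22. n16.fin = -8  [terminal]
23. n17.fin = 20  [terminal]
24. n15.off = "kp"  ["kp"]
25. n18.mk = "vpn"  [C.wid ++ "n"]
26. n19.val = 28  [terminal]
27. n18.off = "vpnw"  [B.mk ++ "w"]
28. n10.live = 24  [len(B₁.off) + 20]
29. n10.sig = 5  [5]
30. n1.ok = false  [false]
31. n0.acc = 27  [27]
32. n0.hot = true  [D.ok == false]

24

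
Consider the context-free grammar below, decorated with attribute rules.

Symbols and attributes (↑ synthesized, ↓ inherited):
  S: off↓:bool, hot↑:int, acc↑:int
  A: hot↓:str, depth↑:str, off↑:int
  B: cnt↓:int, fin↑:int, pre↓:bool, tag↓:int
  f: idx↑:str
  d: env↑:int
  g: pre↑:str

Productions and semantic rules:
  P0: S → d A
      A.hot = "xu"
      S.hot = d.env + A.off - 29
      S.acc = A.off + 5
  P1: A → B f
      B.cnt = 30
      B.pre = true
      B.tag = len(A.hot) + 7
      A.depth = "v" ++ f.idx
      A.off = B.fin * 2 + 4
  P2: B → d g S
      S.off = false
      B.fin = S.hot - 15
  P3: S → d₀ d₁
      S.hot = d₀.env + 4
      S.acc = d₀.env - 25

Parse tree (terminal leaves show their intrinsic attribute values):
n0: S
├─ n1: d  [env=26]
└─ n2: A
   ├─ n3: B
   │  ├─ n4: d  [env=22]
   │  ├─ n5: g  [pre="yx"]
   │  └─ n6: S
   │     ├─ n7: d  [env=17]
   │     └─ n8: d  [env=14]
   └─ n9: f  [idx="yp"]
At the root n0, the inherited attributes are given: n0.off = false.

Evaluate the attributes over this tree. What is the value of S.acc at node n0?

21

1. n0.off = false  [given at root]
2. n1.env = 26  [terminal]
3. n2.hot = "xu"  ["xu"]
4. n3.cnt = 30  [30]
5. n3.pre = true  [true]
6. n3.tag = 9  [len(A.hot) + 7]
7. n4.env = 22  [terminal]
8. n5.pre = "yx"  [terminal]
9. n6.off = false  [false]
10. n7.env = 17  [terminal]
11. n8.env = 14  [terminal]
12. n6.hot = 21  [d₀.env + 4]
13. n6.acc = -8  [d₀.env - 25]
14. n3.fin = 6  [S.hot - 15]
15. n9.idx = "yp"  [terminal]
16. n2.depth = "vyp"  ["v" ++ f.idx]
17. n2.off = 16  [B.fin * 2 + 4]
18. n0.hot = 13  [d.env + A.off - 29]
19. n0.acc = 21  [A.off + 5]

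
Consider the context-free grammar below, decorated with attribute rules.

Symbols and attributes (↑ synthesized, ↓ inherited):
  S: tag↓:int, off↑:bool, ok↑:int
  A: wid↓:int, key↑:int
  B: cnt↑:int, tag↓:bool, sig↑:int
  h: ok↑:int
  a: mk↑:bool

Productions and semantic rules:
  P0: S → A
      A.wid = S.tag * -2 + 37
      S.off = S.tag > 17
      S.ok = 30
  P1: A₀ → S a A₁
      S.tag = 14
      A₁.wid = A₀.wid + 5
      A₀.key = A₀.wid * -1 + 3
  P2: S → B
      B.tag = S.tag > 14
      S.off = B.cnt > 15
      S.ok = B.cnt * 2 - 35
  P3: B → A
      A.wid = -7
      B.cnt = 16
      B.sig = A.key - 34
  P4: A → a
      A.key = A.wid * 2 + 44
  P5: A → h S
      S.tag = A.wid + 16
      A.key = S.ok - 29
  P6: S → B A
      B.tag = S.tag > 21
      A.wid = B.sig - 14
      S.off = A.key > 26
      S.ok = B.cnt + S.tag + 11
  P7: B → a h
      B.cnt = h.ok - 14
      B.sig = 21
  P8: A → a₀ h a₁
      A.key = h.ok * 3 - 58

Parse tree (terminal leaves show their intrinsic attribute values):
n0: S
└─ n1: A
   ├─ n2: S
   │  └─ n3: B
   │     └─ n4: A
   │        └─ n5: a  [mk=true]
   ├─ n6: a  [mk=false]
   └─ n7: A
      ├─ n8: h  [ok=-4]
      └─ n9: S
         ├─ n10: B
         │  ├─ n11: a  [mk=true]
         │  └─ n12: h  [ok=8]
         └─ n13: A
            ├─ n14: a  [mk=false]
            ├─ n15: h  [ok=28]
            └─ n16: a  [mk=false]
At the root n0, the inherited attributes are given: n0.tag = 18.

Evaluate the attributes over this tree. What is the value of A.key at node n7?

1. n0.tag = 18  [given at root]
2. n1.wid = 1  [S.tag * -2 + 37]
3. n2.tag = 14  [14]
4. n3.tag = false  [S.tag > 14]
5. n4.wid = -7  [-7]
6. n5.mk = true  [terminal]
7. n4.key = 30  [A.wid * 2 + 44]
8. n3.cnt = 16  [16]
9. n3.sig = -4  [A.key - 34]
10. n2.off = true  [B.cnt > 15]
11. n2.ok = -3  [B.cnt * 2 - 35]
12. n6.mk = false  [terminal]
13. n7.wid = 6  [A₀.wid + 5]
14. n8.ok = -4  [terminal]
15. n9.tag = 22  [A.wid + 16]
16. n10.tag = true  [S.tag > 21]
17. n11.mk = true  [terminal]
18. n12.ok = 8  [terminal]
19. n10.cnt = -6  [h.ok - 14]
20. n10.sig = 21  [21]
21. n13.wid = 7  [B.sig - 14]
22. n14.mk = false  [terminal]
23. n15.ok = 28  [terminal]
24. n16.mk = false  [terminal]
25. n13.key = 26  [h.ok * 3 - 58]
26. n9.off = false  [A.key > 26]
27. n9.ok = 27  [B.cnt + S.tag + 11]
28. n7.key = -2  [S.ok - 29]
29. n1.key = 2  [A₀.wid * -1 + 3]
30. n0.off = true  [S.tag > 17]
31. n0.ok = 30  [30]

-2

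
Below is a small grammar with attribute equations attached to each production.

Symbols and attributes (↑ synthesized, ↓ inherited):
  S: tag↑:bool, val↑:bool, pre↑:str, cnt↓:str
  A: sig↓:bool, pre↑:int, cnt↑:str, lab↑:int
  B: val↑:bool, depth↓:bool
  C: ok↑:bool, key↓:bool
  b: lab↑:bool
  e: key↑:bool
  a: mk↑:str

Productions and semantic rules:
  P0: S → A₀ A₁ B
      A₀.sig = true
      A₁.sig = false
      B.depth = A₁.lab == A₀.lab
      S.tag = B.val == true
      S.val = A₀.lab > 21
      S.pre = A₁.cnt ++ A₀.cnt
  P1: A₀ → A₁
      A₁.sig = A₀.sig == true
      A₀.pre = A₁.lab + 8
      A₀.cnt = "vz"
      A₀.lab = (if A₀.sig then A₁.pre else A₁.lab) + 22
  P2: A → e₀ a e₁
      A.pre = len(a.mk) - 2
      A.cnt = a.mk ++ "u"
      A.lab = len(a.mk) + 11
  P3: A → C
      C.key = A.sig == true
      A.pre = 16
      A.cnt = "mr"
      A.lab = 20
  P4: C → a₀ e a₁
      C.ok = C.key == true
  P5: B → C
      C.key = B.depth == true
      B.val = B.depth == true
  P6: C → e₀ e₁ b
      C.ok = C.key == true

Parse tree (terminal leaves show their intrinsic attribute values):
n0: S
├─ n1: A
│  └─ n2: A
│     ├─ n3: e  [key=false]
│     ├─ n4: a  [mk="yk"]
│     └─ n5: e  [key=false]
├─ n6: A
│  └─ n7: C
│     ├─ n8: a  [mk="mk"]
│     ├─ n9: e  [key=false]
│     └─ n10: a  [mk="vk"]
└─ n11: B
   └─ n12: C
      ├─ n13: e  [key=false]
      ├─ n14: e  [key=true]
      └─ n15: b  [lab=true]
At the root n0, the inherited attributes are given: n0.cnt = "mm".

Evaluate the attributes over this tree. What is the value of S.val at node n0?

1. n0.cnt = "mm"  [given at root]
2. n1.sig = true  [true]
3. n2.sig = true  [A₀.sig == true]
4. n3.key = false  [terminal]
5. n4.mk = "yk"  [terminal]
6. n5.key = false  [terminal]
7. n2.pre = 0  [len(a.mk) - 2]
8. n2.cnt = "yku"  [a.mk ++ "u"]
9. n2.lab = 13  [len(a.mk) + 11]
10. n1.pre = 21  [A₁.lab + 8]
11. n1.cnt = "vz"  ["vz"]
12. n1.lab = 22  [(if A₀.sig then A₁.pre else A₁.lab) + 22]
13. n6.sig = false  [false]
14. n7.key = false  [A.sig == true]
15. n8.mk = "mk"  [terminal]
16. n9.key = false  [terminal]
17. n10.mk = "vk"  [terminal]
18. n7.ok = false  [C.key == true]
19. n6.pre = 16  [16]
20. n6.cnt = "mr"  ["mr"]
21. n6.lab = 20  [20]
22. n11.depth = false  [A₁.lab == A₀.lab]
23. n12.key = false  [B.depth == true]
24. n13.key = false  [terminal]
25. n14.key = true  [terminal]
26. n15.lab = true  [terminal]
27. n12.ok = false  [C.key == true]
28. n11.val = false  [B.depth == true]
29. n0.tag = false  [B.val == true]
30. n0.val = true  [A₀.lab > 21]
31. n0.pre = "mrvz"  [A₁.cnt ++ A₀.cnt]

true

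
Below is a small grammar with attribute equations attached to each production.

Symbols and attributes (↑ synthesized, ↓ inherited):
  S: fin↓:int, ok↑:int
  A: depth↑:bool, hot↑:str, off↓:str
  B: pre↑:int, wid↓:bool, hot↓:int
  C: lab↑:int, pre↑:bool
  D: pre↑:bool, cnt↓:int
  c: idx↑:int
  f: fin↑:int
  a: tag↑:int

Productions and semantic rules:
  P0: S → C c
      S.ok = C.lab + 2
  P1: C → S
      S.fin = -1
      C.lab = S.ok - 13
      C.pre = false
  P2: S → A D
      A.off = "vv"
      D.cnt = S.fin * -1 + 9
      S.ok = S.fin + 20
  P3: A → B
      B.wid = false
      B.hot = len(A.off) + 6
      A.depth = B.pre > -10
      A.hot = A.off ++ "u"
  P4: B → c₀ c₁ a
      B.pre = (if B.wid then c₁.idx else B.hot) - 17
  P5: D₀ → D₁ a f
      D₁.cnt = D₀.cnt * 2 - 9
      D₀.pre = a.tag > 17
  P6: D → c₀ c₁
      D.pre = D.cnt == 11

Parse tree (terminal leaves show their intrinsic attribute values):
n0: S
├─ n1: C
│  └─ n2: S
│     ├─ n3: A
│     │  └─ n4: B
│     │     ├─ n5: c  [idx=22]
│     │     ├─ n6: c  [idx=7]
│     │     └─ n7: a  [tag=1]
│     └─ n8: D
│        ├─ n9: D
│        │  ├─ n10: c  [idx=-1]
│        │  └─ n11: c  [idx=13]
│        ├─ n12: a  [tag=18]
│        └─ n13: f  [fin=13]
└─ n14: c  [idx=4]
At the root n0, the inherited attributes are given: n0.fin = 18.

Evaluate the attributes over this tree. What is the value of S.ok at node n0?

8

1. n0.fin = 18  [given at root]
2. n2.fin = -1  [-1]
3. n3.off = "vv"  ["vv"]
4. n4.wid = false  [false]
5. n4.hot = 8  [len(A.off) + 6]
6. n5.idx = 22  [terminal]
7. n6.idx = 7  [terminal]
8. n7.tag = 1  [terminal]
9. n4.pre = -9  [(if B.wid then c₁.idx else B.hot) - 17]
10. n3.depth = true  [B.pre > -10]
11. n3.hot = "vvu"  [A.off ++ "u"]
12. n8.cnt = 10  [S.fin * -1 + 9]
13. n9.cnt = 11  [D₀.cnt * 2 - 9]
14. n10.idx = -1  [terminal]
15. n11.idx = 13  [terminal]
16. n9.pre = true  [D.cnt == 11]
17. n12.tag = 18  [terminal]
18. n13.fin = 13  [terminal]
19. n8.pre = true  [a.tag > 17]
20. n2.ok = 19  [S.fin + 20]
21. n1.lab = 6  [S.ok - 13]
22. n1.pre = false  [false]
23. n14.idx = 4  [terminal]
24. n0.ok = 8  [C.lab + 2]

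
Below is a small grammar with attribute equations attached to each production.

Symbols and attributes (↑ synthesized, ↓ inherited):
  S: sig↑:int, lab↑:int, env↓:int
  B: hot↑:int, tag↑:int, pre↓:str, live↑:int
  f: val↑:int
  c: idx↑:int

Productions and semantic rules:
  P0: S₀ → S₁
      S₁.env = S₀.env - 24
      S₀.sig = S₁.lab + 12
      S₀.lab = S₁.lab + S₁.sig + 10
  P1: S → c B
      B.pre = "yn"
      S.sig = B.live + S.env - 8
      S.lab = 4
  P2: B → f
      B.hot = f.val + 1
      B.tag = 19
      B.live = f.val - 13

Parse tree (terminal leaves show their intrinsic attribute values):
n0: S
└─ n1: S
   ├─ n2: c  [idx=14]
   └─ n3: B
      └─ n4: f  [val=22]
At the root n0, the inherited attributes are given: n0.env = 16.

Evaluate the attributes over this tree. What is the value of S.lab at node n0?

1. n0.env = 16  [given at root]
2. n1.env = -8  [S₀.env - 24]
3. n2.idx = 14  [terminal]
4. n3.pre = "yn"  ["yn"]
5. n4.val = 22  [terminal]
6. n3.hot = 23  [f.val + 1]
7. n3.tag = 19  [19]
8. n3.live = 9  [f.val - 13]
9. n1.sig = -7  [B.live + S.env - 8]
10. n1.lab = 4  [4]
11. n0.sig = 16  [S₁.lab + 12]
12. n0.lab = 7  [S₁.lab + S₁.sig + 10]

7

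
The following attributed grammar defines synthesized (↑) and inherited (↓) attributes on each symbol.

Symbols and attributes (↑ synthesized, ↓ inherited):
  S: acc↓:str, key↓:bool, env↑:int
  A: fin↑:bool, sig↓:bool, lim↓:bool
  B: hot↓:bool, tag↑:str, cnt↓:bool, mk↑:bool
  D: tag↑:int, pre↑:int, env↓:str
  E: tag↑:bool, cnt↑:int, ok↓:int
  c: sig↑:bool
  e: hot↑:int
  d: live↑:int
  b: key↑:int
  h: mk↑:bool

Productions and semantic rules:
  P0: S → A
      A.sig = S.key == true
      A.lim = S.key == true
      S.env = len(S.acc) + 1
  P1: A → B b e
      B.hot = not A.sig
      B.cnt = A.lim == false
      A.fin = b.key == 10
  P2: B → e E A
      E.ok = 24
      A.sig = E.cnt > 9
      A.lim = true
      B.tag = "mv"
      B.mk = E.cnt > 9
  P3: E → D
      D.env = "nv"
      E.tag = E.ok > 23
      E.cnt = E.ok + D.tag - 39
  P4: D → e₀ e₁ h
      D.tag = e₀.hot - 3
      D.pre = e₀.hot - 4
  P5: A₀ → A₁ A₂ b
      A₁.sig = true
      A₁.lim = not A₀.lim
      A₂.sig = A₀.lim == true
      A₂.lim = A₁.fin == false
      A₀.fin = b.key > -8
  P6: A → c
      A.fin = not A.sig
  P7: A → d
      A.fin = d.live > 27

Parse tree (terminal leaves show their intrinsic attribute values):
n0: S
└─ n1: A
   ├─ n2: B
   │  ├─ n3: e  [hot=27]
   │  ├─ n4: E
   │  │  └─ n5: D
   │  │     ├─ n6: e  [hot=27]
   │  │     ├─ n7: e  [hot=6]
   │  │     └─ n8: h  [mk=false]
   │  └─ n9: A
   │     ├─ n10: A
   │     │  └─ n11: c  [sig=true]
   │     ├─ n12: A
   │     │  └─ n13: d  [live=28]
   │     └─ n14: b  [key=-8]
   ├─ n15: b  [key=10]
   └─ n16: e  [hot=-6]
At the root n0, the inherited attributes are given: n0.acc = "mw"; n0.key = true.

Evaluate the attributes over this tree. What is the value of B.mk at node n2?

1. n0.acc = "mw"  [given at root]
2. n0.key = true  [given at root]
3. n1.sig = true  [S.key == true]
4. n1.lim = true  [S.key == true]
5. n2.hot = false  [not A.sig]
6. n2.cnt = false  [A.lim == false]
7. n3.hot = 27  [terminal]
8. n4.ok = 24  [24]
9. n5.env = "nv"  ["nv"]
10. n6.hot = 27  [terminal]
11. n7.hot = 6  [terminal]
12. n8.mk = false  [terminal]
13. n5.tag = 24  [e₀.hot - 3]
14. n5.pre = 23  [e₀.hot - 4]
15. n4.tag = true  [E.ok > 23]
16. n4.cnt = 9  [E.ok + D.tag - 39]
17. n9.sig = false  [E.cnt > 9]
18. n9.lim = true  [true]
19. n10.sig = true  [true]
20. n10.lim = false  [not A₀.lim]
21. n11.sig = true  [terminal]
22. n10.fin = false  [not A.sig]
23. n12.sig = true  [A₀.lim == true]
24. n12.lim = true  [A₁.fin == false]
25. n13.live = 28  [terminal]
26. n12.fin = true  [d.live > 27]
27. n14.key = -8  [terminal]
28. n9.fin = false  [b.key > -8]
29. n2.tag = "mv"  ["mv"]
30. n2.mk = false  [E.cnt > 9]
31. n15.key = 10  [terminal]
32. n16.hot = -6  [terminal]
33. n1.fin = true  [b.key == 10]
34. n0.env = 3  [len(S.acc) + 1]

false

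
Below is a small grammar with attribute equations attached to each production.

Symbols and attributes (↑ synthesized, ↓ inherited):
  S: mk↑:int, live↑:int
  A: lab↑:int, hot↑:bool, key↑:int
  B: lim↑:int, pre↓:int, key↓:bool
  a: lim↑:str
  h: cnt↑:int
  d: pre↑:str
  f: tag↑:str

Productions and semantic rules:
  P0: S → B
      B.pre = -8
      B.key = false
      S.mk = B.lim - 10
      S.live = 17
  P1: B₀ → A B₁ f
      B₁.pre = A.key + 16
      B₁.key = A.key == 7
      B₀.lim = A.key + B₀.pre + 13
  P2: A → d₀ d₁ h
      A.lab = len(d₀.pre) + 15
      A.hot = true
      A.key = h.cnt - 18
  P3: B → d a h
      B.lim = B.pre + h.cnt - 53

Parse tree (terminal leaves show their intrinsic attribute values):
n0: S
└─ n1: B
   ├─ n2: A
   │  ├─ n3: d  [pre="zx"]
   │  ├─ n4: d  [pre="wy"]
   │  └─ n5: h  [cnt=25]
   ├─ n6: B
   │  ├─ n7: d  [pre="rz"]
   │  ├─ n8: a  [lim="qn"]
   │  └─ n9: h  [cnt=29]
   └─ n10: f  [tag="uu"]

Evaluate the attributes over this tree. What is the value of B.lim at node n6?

1. n1.pre = -8  [-8]
2. n1.key = false  [false]
3. n3.pre = "zx"  [terminal]
4. n4.pre = "wy"  [terminal]
5. n5.cnt = 25  [terminal]
6. n2.lab = 17  [len(d₀.pre) + 15]
7. n2.hot = true  [true]
8. n2.key = 7  [h.cnt - 18]
9. n6.pre = 23  [A.key + 16]
10. n6.key = true  [A.key == 7]
11. n7.pre = "rz"  [terminal]
12. n8.lim = "qn"  [terminal]
13. n9.cnt = 29  [terminal]
14. n6.lim = -1  [B.pre + h.cnt - 53]
15. n10.tag = "uu"  [terminal]
16. n1.lim = 12  [A.key + B₀.pre + 13]
17. n0.mk = 2  [B.lim - 10]
18. n0.live = 17  [17]

-1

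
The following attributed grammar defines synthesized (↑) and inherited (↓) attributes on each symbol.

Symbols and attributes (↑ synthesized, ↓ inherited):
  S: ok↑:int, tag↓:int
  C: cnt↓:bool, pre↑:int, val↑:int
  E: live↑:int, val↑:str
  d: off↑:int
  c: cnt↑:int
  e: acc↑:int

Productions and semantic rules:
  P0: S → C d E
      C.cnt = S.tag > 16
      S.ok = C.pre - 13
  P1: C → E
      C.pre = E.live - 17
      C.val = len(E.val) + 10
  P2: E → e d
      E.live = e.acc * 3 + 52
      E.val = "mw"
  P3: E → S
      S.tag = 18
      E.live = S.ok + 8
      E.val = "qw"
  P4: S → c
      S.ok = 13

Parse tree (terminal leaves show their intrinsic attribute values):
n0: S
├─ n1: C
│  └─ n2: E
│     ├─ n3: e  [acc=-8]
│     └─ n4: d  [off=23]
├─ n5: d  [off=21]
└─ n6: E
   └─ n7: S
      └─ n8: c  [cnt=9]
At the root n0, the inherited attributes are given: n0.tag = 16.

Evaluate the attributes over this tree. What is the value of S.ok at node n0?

-2

1. n0.tag = 16  [given at root]
2. n1.cnt = false  [S.tag > 16]
3. n3.acc = -8  [terminal]
4. n4.off = 23  [terminal]
5. n2.live = 28  [e.acc * 3 + 52]
6. n2.val = "mw"  ["mw"]
7. n1.pre = 11  [E.live - 17]
8. n1.val = 12  [len(E.val) + 10]
9. n5.off = 21  [terminal]
10. n7.tag = 18  [18]
11. n8.cnt = 9  [terminal]
12. n7.ok = 13  [13]
13. n6.live = 21  [S.ok + 8]
14. n6.val = "qw"  ["qw"]
15. n0.ok = -2  [C.pre - 13]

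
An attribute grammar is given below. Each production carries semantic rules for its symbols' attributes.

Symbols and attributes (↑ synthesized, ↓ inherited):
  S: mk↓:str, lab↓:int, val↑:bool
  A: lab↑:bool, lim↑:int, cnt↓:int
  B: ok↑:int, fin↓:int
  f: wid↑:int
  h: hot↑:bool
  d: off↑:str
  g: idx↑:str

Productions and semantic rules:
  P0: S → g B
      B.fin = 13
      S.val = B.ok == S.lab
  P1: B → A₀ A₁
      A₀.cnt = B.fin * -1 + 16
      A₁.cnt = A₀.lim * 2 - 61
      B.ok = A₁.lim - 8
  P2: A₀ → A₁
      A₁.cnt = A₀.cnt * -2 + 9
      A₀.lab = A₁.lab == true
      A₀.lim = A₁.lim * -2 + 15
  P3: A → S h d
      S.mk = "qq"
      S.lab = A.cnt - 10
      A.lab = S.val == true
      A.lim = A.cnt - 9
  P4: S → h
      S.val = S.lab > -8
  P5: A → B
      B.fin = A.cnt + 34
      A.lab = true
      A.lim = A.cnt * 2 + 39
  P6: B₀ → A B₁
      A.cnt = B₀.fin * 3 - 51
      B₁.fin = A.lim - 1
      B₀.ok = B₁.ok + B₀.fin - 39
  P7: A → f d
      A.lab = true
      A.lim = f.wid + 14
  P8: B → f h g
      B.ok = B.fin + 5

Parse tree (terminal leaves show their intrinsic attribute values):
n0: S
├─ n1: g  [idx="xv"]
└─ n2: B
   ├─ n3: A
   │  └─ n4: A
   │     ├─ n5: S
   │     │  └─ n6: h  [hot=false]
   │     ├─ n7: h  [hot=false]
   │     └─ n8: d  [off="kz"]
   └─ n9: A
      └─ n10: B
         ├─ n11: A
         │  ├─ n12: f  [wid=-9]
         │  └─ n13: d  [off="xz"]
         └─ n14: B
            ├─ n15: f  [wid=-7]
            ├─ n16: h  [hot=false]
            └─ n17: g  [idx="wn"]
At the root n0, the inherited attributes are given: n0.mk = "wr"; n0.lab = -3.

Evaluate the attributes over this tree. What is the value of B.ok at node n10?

1. n0.mk = "wr"  [given at root]
2. n0.lab = -3  [given at root]
3. n1.idx = "xv"  [terminal]
4. n2.fin = 13  [13]
5. n3.cnt = 3  [B.fin * -1 + 16]
6. n4.cnt = 3  [A₀.cnt * -2 + 9]
7. n5.mk = "qq"  ["qq"]
8. n5.lab = -7  [A.cnt - 10]
9. n6.hot = false  [terminal]
10. n5.val = true  [S.lab > -8]
11. n7.hot = false  [terminal]
12. n8.off = "kz"  [terminal]
13. n4.lab = true  [S.val == true]
14. n4.lim = -6  [A.cnt - 9]
15. n3.lab = true  [A₁.lab == true]
16. n3.lim = 27  [A₁.lim * -2 + 15]
17. n9.cnt = -7  [A₀.lim * 2 - 61]
18. n10.fin = 27  [A.cnt + 34]
19. n11.cnt = 30  [B₀.fin * 3 - 51]
20. n12.wid = -9  [terminal]
21. n13.off = "xz"  [terminal]
22. n11.lab = true  [true]
23. n11.lim = 5  [f.wid + 14]
24. n14.fin = 4  [A.lim - 1]
25. n15.wid = -7  [terminal]
26. n16.hot = false  [terminal]
27. n17.idx = "wn"  [terminal]
28. n14.ok = 9  [B.fin + 5]
29. n10.ok = -3  [B₁.ok + B₀.fin - 39]
30. n9.lab = true  [true]
31. n9.lim = 25  [A.cnt * 2 + 39]
32. n2.ok = 17  [A₁.lim - 8]
33. n0.val = false  [B.ok == S.lab]

-3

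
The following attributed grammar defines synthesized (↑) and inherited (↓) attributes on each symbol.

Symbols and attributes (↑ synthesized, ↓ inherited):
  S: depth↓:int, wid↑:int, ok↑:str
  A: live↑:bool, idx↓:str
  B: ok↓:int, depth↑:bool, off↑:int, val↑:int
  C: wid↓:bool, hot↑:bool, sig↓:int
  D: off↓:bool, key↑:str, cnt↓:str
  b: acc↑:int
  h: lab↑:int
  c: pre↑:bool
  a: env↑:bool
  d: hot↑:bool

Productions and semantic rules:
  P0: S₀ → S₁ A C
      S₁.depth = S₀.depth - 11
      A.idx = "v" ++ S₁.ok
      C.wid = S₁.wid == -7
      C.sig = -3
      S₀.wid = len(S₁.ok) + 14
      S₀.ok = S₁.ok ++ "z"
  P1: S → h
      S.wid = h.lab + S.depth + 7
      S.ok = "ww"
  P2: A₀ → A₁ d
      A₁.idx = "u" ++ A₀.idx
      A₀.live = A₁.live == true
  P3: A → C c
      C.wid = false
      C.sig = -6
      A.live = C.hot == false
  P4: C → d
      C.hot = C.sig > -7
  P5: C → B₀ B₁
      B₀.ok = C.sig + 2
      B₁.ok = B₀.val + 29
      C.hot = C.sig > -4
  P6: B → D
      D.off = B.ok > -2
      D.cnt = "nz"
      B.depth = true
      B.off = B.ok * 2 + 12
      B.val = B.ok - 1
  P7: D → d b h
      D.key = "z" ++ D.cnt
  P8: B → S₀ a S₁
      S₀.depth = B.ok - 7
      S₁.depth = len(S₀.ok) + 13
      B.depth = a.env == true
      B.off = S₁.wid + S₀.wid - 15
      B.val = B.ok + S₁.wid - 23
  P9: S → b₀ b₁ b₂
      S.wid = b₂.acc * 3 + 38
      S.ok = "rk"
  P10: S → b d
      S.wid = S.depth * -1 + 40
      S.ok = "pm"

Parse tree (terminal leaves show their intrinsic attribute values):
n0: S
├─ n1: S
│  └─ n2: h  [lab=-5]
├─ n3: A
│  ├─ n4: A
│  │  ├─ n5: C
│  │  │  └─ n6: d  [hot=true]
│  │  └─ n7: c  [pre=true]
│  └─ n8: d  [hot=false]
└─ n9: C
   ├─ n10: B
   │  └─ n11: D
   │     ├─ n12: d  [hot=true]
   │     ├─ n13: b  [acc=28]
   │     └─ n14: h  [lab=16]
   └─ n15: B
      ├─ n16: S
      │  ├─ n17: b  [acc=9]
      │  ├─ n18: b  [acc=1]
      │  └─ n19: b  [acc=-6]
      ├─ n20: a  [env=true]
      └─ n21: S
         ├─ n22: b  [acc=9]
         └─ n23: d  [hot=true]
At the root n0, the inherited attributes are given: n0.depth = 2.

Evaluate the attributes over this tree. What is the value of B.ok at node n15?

1. n0.depth = 2  [given at root]
2. n1.depth = -9  [S₀.depth - 11]
3. n2.lab = -5  [terminal]
4. n1.wid = -7  [h.lab + S.depth + 7]
5. n1.ok = "ww"  ["ww"]
6. n3.idx = "vww"  ["v" ++ S₁.ok]
7. n4.idx = "uvww"  ["u" ++ A₀.idx]
8. n5.wid = false  [false]
9. n5.sig = -6  [-6]
10. n6.hot = true  [terminal]
11. n5.hot = true  [C.sig > -7]
12. n7.pre = true  [terminal]
13. n4.live = false  [C.hot == false]
14. n8.hot = false  [terminal]
15. n3.live = false  [A₁.live == true]
16. n9.wid = true  [S₁.wid == -7]
17. n9.sig = -3  [-3]
18. n10.ok = -1  [C.sig + 2]
19. n11.off = true  [B.ok > -2]
20. n11.cnt = "nz"  ["nz"]
21. n12.hot = true  [terminal]
22. n13.acc = 28  [terminal]
23. n14.lab = 16  [terminal]
24. n11.key = "znz"  ["z" ++ D.cnt]
25. n10.depth = true  [true]
26. n10.off = 10  [B.ok * 2 + 12]
27. n10.val = -2  [B.ok - 1]
28. n15.ok = 27  [B₀.val + 29]
29. n16.depth = 20  [B.ok - 7]
30. n17.acc = 9  [terminal]
31. n18.acc = 1  [terminal]
32. n19.acc = -6  [terminal]
33. n16.wid = 20  [b₂.acc * 3 + 38]
34. n16.ok = "rk"  ["rk"]
35. n20.env = true  [terminal]
36. n21.depth = 15  [len(S₀.ok) + 13]
37. n22.acc = 9  [terminal]
38. n23.hot = true  [terminal]
39. n21.wid = 25  [S.depth * -1 + 40]
40. n21.ok = "pm"  ["pm"]
41. n15.depth = true  [a.env == true]
42. n15.off = 30  [S₁.wid + S₀.wid - 15]
43. n15.val = 29  [B.ok + S₁.wid - 23]
44. n9.hot = true  [C.sig > -4]
45. n0.wid = 16  [len(S₁.ok) + 14]
46. n0.ok = "wwz"  [S₁.ok ++ "z"]

27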